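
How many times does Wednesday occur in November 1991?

4

November 1991 has 30 days and begins on Friday.
The first Wednesday is November 6.
Wednesdays fall on 6, 13, 20, 27 — that's 4.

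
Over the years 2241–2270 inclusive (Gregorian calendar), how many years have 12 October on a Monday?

Track 12 October's weekday year by year (advancing +1, or +2 across a Feb 29):
  2241: Tue  2242: Wed (+1)  2243: Thu (+1)  2244: Sat (+2)  2245: Sun (+1)
  2246: Mon (+1) ✓  2247: Tue (+1)  2248: Thu (+2)  2249: Fri (+1)  2250: Sat (+1)
  2251: Sun (+1)  2252: Tue (+2)  2253: Wed (+1)  2254: Thu (+1)  2255: Fri (+1)
  2256: Sun (+2)  2257: Mon (+1) ✓  2258: Tue (+1)  2259: Wed (+1)  2260: Fri (+2)
  2261: Sat (+1)  2262: Sun (+1)  2263: Mon (+1) ✓  2264: Wed (+2)  2265: Thu (+1)
  2266: Fri (+1)  2267: Sat (+1)  2268: Mon (+2) ✓  2269: Tue (+1)  2270: Wed (+1)
Monday years: 2246, 2257, 2263, 2268 — 4 in total.

4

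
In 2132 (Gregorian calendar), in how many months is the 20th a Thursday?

Check the 20th of each month of 2132: Jan 20: Sun, Feb 20: Wed, Mar 20: Thu, Apr 20: Sun, May 20: Tue, Jun 20: Fri, Jul 20: Sun, Aug 20: Wed, Sep 20: Sat, Oct 20: Mon, Nov 20: Thu, Dec 20: Sat.
Thursday occurs in March, November — 2 months.

2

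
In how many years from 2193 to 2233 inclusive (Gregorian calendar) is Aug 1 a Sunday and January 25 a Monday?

Check each year's weekday for Aug 1 and January 25:
  2193: Thu/Fri  2194: Fri/Sat  2195: Sat/Sun  2196: Mon/Mon  2197: Tue/Wed  2198: Wed/Thu  2199: Thu/Fri  2200: Fri/Sat  2201: Sat/Sun  2202: Sun/Mon ✓  2203: Mon/Tue  2204: Wed/Wed  2205: Thu/Fri  2206: Fri/Sat  …(13 more)…  2220: Tue/Tue  2221: Wed/Thu  2222: Thu/Fri  2223: Fri/Sat  2224: Sun/Sun  2225: Mon/Tue  2226: Tue/Wed  2227: Wed/Thu  2228: Fri/Fri  2229: Sat/Sun  2230: Sun/Mon ✓  2231: Mon/Tue  2232: Wed/Wed  2233: Thu/Fri
Both conditions hold in: 2202, 2213, 2219, 2230 — 4.

4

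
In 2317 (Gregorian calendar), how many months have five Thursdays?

A month of length L has five Thursdays iff its first Thursday is on day ≤ L−28 (so day 1–3 in a 31-day month, 1–2 in a 30-day month, day 1 in a leap February).
Checking each month of 2317: Jan starts Mon (31d); Feb starts Thu (28d); Mar starts Thu (31d) ✓; Apr starts Sun (30d); May starts Tue (31d) ✓; Jun starts Fri (30d); Jul starts Sun (31d); Aug starts Wed (31d) ✓; Sep starts Sat (30d); Oct starts Mon (31d); Nov starts Thu (30d) ✓; Dec starts Sat (31d).
Five-Thursday months: March, May, August, November → 4.

4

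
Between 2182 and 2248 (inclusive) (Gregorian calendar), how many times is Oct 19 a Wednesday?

10

Track Oct 19's weekday year by year (advancing +1, or +2 across a Feb 29):
  2182: Sat  2183: Sun (+1)  2184: Tue (+2)  2185: Wed (+1) ✓  2186: Thu (+1)
  2187: Fri (+1)  2188: Sun (+2)  2189: Mon (+1)  2190: Tue (+1)  2191: Wed (+1) ✓
  2192: Fri (+2)  2193: Sat (+1)  2194: Sun (+1)  2195: Mon (+1)  … (39 more years) …
  2235: Mon (+1)  2236: Wed (+2) ✓  2237: Thu (+1)  2238: Fri (+1)  2239: Sat (+1)
  2240: Mon (+2)  2241: Tue (+1)  2242: Wed (+1) ✓  2243: Thu (+1)  2244: Sat (+2)
  2245: Sun (+1)  2246: Mon (+1)  2247: Tue (+1)  2248: Thu (+2)
Wednesday years: 2185, 2191, 2196, 2203, 2208, 2214, 2225, 2231, 2236, 2242 — 10 in total.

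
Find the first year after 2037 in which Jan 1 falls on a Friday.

Jan 1 advances by 2 weekdays after a leap year and by 1 after a common year.
2037: Jan 1 is Thursday.
2038: Friday
2038 begins on a Friday

2038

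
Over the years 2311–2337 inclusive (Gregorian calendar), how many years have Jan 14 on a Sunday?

4

Track Jan 14's weekday year by year (advancing +1, or +2 across a Feb 29):
  2311: Sat  2312: Sun (+1) ✓  2313: Tue (+2)  2314: Wed (+1)  2315: Thu (+1)
  2316: Fri (+1)  2317: Sun (+2) ✓  2318: Mon (+1)  2319: Tue (+1)  2320: Wed (+1)
  2321: Fri (+2)  2322: Sat (+1)  2323: Sun (+1) ✓  2324: Mon (+1)  2325: Wed (+2)
  2326: Thu (+1)  2327: Fri (+1)  2328: Sat (+1)  2329: Mon (+2)  2330: Tue (+1)
  2331: Wed (+1)  2332: Thu (+1)  2333: Sat (+2)  2334: Sun (+1) ✓  2335: Mon (+1)
  2336: Tue (+1)  2337: Thu (+2)
Sunday years: 2312, 2317, 2323, 2334 — 4 in total.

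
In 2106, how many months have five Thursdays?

4

A month of length L has five Thursdays iff its first Thursday is on day ≤ L−28 (so day 1–3 in a 31-day month, 1–2 in a 30-day month, day 1 in a leap February).
Checking each month of 2106: Jan starts Fri (31d); Feb starts Mon (28d); Mar starts Mon (31d); Apr starts Thu (30d) ✓; May starts Sat (31d); Jun starts Tue (30d); Jul starts Thu (31d) ✓; Aug starts Sun (31d); Sep starts Wed (30d) ✓; Oct starts Fri (31d); Nov starts Mon (30d); Dec starts Wed (31d) ✓.
Five-Thursday months: April, July, September, December → 4.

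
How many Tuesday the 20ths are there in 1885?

Check the 20th of each month of 1885: Jan 20: Tue, Feb 20: Fri, Mar 20: Fri, Apr 20: Mon, May 20: Wed, Jun 20: Sat, Jul 20: Mon, Aug 20: Thu, Sep 20: Sun, Oct 20: Tue, Nov 20: Fri, Dec 20: Sun.
Tuesday occurs in January, October — 2 months.

2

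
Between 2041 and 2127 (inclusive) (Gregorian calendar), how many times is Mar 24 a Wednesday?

Track Mar 24's weekday year by year (advancing +1, or +2 across a Feb 29):
  2041: Sun  2042: Mon (+1)  2043: Tue (+1)  2044: Thu (+2)  2045: Fri (+1)
  2046: Sat (+1)  2047: Sun (+1)  2048: Tue (+2)  2049: Wed (+1) ✓  2050: Thu (+1)
  2051: Fri (+1)  2052: Sun (+2)  2053: Mon (+1)  2054: Tue (+1)  … (59 more years) …
  2114: Sat (+1)  2115: Sun (+1)  2116: Tue (+2)  2117: Wed (+1) ✓  2118: Thu (+1)
  2119: Fri (+1)  2120: Sun (+2)  2121: Mon (+1)  2122: Tue (+1)  2123: Wed (+1) ✓
  2124: Fri (+2)  2125: Sat (+1)  2126: Sun (+1)  2127: Mon (+1)
Wednesday years: 2049, 2055, 2060, 2066, 2077, 2083, 2088, 2094, 2100, 2106, 2117, 2123 — 12 in total.

12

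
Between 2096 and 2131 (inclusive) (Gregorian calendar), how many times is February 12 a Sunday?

6

Track February 12's weekday year by year (advancing +1, or +2 across a Feb 29):
  2096: Sun ✓  2097: Tue (+2)  2098: Wed (+1)  2099: Thu (+1)  2100: Fri (+1)
  2101: Sat (+1)  2102: Sun (+1) ✓  2103: Mon (+1)  2104: Tue (+1)  2105: Thu (+2)
  2106: Fri (+1)  2107: Sat (+1)  2108: Sun (+1) ✓  2109: Tue (+2)  … (8 more years) …
  2118: Sat (+1)  2119: Sun (+1) ✓  2120: Mon (+1)  2121: Wed (+2)  2122: Thu (+1)
  2123: Fri (+1)  2124: Sat (+1)  2125: Mon (+2)  2126: Tue (+1)  2127: Wed (+1)
  2128: Thu (+1)  2129: Sat (+2)  2130: Sun (+1) ✓  2131: Mon (+1)
Sunday years: 2096, 2102, 2108, 2113, 2119, 2130 — 6 in total.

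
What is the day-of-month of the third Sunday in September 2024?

15

September 1, 2024 is a Sunday, so the first Sunday is the 1st.
The third Sunday is 1 + 14 = 15.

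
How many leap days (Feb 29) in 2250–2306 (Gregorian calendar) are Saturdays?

Leap years in 2250–2306: 13 of them.
Feb 29 weekday advances by 5 (mod 7) from one leap year to the next four years later (or differs when a century non-leap intervenes).
Leap-day weekdays: 2252:Sun 2256:Fri 2260:Wed 2264:Mon 2268:Sat✓ 2272:Thu 2276:Tue 2280:Sun 2284:Fri 2288:Wed 2292:Mon 2296:Sat✓ 2304:Mon
Saturday: 2268, 2296 → 2.

2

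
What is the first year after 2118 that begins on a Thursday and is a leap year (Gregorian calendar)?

Jan 1 advances by 2 weekdays after a leap year and by 1 after a common year.
2118: Jan 1 is Saturday.
2119: Sunday
2120: Monday (leap)
2121: Wednesday
2122: Thursday
2123: Friday
2124: Saturday (leap)
2125: Monday
2126: Tuesday
2127: Wednesday
2128: Thursday (leap)
2128 begins on a Thursday and is a leap year.

2128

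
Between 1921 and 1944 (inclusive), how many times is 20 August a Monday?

Track 20 August's weekday year by year (advancing +1, or +2 across a Feb 29):
  1921: Sat  1922: Sun (+1)  1923: Mon (+1) ✓  1924: Wed (+2)  1925: Thu (+1)
  1926: Fri (+1)  1927: Sat (+1)  1928: Mon (+2) ✓  1929: Tue (+1)  1930: Wed (+1)
  1931: Thu (+1)  1932: Sat (+2)  1933: Sun (+1)  1934: Mon (+1) ✓  1935: Tue (+1)
  1936: Thu (+2)  1937: Fri (+1)  1938: Sat (+1)  1939: Sun (+1)  1940: Tue (+2)
  1941: Wed (+1)  1942: Thu (+1)  1943: Fri (+1)  1944: Sun (+2)
Monday years: 1923, 1928, 1934 — 3 in total.

3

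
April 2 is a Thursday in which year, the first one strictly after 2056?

2065

From one year to the next, a fixed date's weekday advances by 1, or by 2 when a Feb 29 lies between the two dates.
2056: April 2 is Sunday.
2057: Monday (+1)
2058: Tuesday (+1)
2059: Wednesday (+1)
2060: Friday (+2)
2061: Saturday (+1)
2062: Sunday (+1)
2063: Monday (+1)
2064: Wednesday (+2)
2065: Thursday (+1)
April 2 falls on a Thursday in 2065.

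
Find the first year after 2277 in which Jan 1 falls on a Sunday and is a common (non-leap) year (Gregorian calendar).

2282

Jan 1 advances by 2 weekdays after a leap year and by 1 after a common year.
2277: Jan 1 is Monday.
2278: Tuesday
2279: Wednesday
2280: Thursday (leap)
2281: Saturday
2282: Sunday
2282 begins on a Sunday and is a common year.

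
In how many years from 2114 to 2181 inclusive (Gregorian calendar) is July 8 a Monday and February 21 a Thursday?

Check each year's weekday for July 8 and February 21:
  2114: Sun/Wed  2115: Mon/Thu ✓  2116: Wed/Fri  2117: Thu/Sun  2118: Fri/Mon  2119: Sat/Tue  2120: Mon/Wed  2121: Tue/Fri  2122: Wed/Sat  2123: Thu/Sun  2124: Sat/Mon  2125: Sun/Wed  2126: Mon/Thu ✓  2127: Tue/Fri  …(40 more)…  2168: Fri/Sun  2169: Sat/Tue  2170: Sun/Wed  2171: Mon/Thu ✓  2172: Wed/Fri  2173: Thu/Sun  2174: Fri/Mon  2175: Sat/Tue  2176: Mon/Wed  2177: Tue/Fri  2178: Wed/Sat  2179: Thu/Sun  2180: Sat/Mon  2181: Sun/Wed
Both conditions hold in: 2115, 2126, 2137, 2143, 2154, 2165, 2171 — 7.

7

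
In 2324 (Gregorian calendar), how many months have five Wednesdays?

A month of length L has five Wednesdays iff its first Wednesday is on day ≤ L−28 (so day 1–3 in a 31-day month, 1–2 in a 30-day month, day 1 in a leap February).
Checking each month of 2324: Jan starts Tue (31d) ✓; Feb starts Fri (29d); Mar starts Sat (31d); Apr starts Tue (30d) ✓; May starts Thu (31d); Jun starts Sun (30d); Jul starts Tue (31d) ✓; Aug starts Fri (31d); Sep starts Mon (30d); Oct starts Wed (31d) ✓; Nov starts Sat (30d); Dec starts Mon (31d) ✓.
Five-Wednesday months: January, April, July, October, December → 5.

5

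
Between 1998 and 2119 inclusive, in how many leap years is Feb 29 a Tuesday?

4

Leap years in 1998–2119: 29 of them.
Feb 29 weekday advances by 5 (mod 7) from one leap year to the next four years later (or differs when a century non-leap intervenes).
Leap-day weekdays: 2000:Tue✓ 2004:Sun 2008:Fri 2012:Wed 2016:Mon 2020:Sat 2024:Thu 2028:Tue✓ 2032:Sun 2036:Fri 2040:Wed 2044:Mon 2048:Sat …(3 more)… 2064:Fri 2068:Wed 2072:Mon 2076:Sat 2080:Thu 2084:Tue✓ 2088:Sun 2092:Fri 2096:Wed 2104:Fri 2108:Wed 2112:Mon 2116:Sat
Tuesday: 2000, 2028, 2056, 2084 → 4.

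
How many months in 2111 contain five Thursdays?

5

A month of length L has five Thursdays iff its first Thursday is on day ≤ L−28 (so day 1–3 in a 31-day month, 1–2 in a 30-day month, day 1 in a leap February).
Checking each month of 2111: Jan starts Thu (31d) ✓; Feb starts Sun (28d); Mar starts Sun (31d); Apr starts Wed (30d) ✓; May starts Fri (31d); Jun starts Mon (30d); Jul starts Wed (31d) ✓; Aug starts Sat (31d); Sep starts Tue (30d); Oct starts Thu (31d) ✓; Nov starts Sun (30d); Dec starts Tue (31d) ✓.
Five-Thursday months: January, April, July, October, December → 5.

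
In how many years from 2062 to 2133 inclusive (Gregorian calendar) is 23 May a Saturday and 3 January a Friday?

Check each year's weekday for 23 May and 3 January:
  2062: Tue/Tue  2063: Wed/Wed  2064: Fri/Thu  2065: Sat/Sat  2066: Sun/Sun  2067: Mon/Mon  2068: Wed/Tue  2069: Thu/Thu  2070: Fri/Fri  2071: Sat/Sat  2072: Mon/Sun  2073: Tue/Tue  2074: Wed/Wed  2075: Thu/Thu  …(44 more)…  2120: Thu/Wed  2121: Fri/Fri  2122: Sat/Sat  2123: Sun/Sun  2124: Tue/Mon  2125: Wed/Wed  2126: Thu/Thu  2127: Fri/Fri  2128: Sun/Sat  2129: Mon/Mon  2130: Tue/Tue  2131: Wed/Wed  2132: Fri/Thu  2133: Sat/Sat
Both conditions hold in: 2076, 2116 — 2.

2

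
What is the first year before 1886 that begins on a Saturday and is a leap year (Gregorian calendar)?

Jan 1 advances by 2 weekdays after a leap year and by 1 after a common year.
1886: Jan 1 is Friday.
1885: Thursday
1884: Tuesday (leap)
1883: Monday
1882: Sunday
1881: Saturday
1880: Thursday (leap)
1879: Wednesday
1878: Tuesday
1877: Monday
1876: Saturday (leap)
1876 begins on a Saturday and is a leap year.

1876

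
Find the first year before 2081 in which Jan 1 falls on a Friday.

2077

Jan 1 advances by 2 weekdays after a leap year and by 1 after a common year.
2081: Jan 1 is Wednesday.
2080: Monday (leap)
2079: Sunday
2078: Saturday
2077: Friday
2077 begins on a Friday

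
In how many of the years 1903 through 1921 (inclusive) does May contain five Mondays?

May has 31 days; it has five Mondays when Monday falls among the first (month-length − 28) days — i.e. when May 1 is one of Monday/Sunday/Saturday.
May 1 by year: 1903:Fri 1904:Sun✓ 1905:Mon✓ 1906:Tue 1907:Wed 1908:Fri 1909:Sat✓ 1910:Sun✓ 1911:Mon✓ 1912:Wed 1913:Thu 1914:Fri 1915:Sat✓ 1916:Mon✓ 1917:Tue 1918:Wed 1919:Thu 1920:Sat✓ 1921:Sun✓
Years with five Mondays: 1904, 1905, 1909, 1910, 1911, 1915, 1916, 1920, 1921 → 9.

9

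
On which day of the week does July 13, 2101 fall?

January 1, 2101 is a Saturday.
July 13 is day 194 of the year, i.e. 193 days after Jan 1.
193 mod 7 = 4, so advance 4 weekdays from Saturday: Wednesday.

Wednesday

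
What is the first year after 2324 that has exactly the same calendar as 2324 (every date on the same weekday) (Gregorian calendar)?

Two years share a calendar iff Jan 1 falls on the same weekday and both are leap or both are common. 2324: Jan 1 is Tuesday, leap year.
2325: Jan 1 Thursday, common
2326: Jan 1 Friday, common
2327: Jan 1 Saturday, common
2328: Jan 1 Sunday, leap
2329: Jan 1 Tuesday, common
2330: Jan 1 Wednesday, common
2331: Jan 1 Thursday, common
2332: Jan 1 Friday, leap
2333: Jan 1 Sunday, common
2334: Jan 1 Monday, common
2335: Jan 1 Tuesday, common
2336: Jan 1 Wednesday, leap
2337: Jan 1 Friday, common
2338: Jan 1 Saturday, common
2339: Jan 1 Sunday, common
2340: Jan 1 Monday, leap
2341: Jan 1 Wednesday, common
2342: Jan 1 Thursday, common
2343: Jan 1 Friday, common
2344: Jan 1 Saturday, leap
2345: Jan 1 Monday, common
2346: Jan 1 Tuesday, common
2347: Jan 1 Wednesday, common
2348: Jan 1 Thursday, leap
2349: Jan 1 Saturday, common
2350: Jan 1 Sunday, common
2351: Jan 1 Monday, common
2352: Jan 1 Tuesday, leap
2352 matches on both conditions.

2352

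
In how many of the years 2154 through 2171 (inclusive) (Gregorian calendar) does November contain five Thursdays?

5

November has 30 days; it has five Thursdays when Thursday falls among the first (month-length − 28) days — i.e. when November 1 is one of Thursday/Wednesday.
November 1 by year: 2154:Fri 2155:Sat 2156:Mon 2157:Tue 2158:Wed✓ 2159:Thu✓ 2160:Sat 2161:Sun 2162:Mon 2163:Tue 2164:Thu✓ 2165:Fri 2166:Sat 2167:Sun 2168:Tue 2169:Wed✓ 2170:Thu✓ 2171:Fri
Years with five Thursdays: 2158, 2159, 2164, 2169, 2170 → 5.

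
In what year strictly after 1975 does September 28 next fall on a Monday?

1981

From one year to the next, a fixed date's weekday advances by 1, or by 2 when a Feb 29 lies between the two dates.
1975: September 28 is Sunday.
1976: Tuesday (+2)
1977: Wednesday (+1)
1978: Thursday (+1)
1979: Friday (+1)
1980: Sunday (+2)
1981: Monday (+1)
September 28 falls on a Monday in 1981.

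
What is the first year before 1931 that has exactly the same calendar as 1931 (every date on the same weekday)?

1925

Two years share a calendar iff Jan 1 falls on the same weekday and both are leap or both are common. 1931: Jan 1 is Thursday, common year.
1930: Jan 1 Wednesday, common
1929: Jan 1 Tuesday, common
1928: Jan 1 Sunday, leap
1927: Jan 1 Saturday, common
1926: Jan 1 Friday, common
1925: Jan 1 Thursday, common
1925 matches on both conditions.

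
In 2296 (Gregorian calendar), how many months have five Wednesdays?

5

A month of length L has five Wednesdays iff its first Wednesday is on day ≤ L−28 (so day 1–3 in a 31-day month, 1–2 in a 30-day month, day 1 in a leap February).
Checking each month of 2296: Jan starts Wed (31d) ✓; Feb starts Sat (29d); Mar starts Sun (31d); Apr starts Wed (30d) ✓; May starts Fri (31d); Jun starts Mon (30d); Jul starts Wed (31d) ✓; Aug starts Sat (31d); Sep starts Tue (30d) ✓; Oct starts Thu (31d); Nov starts Sun (30d); Dec starts Tue (31d) ✓.
Five-Wednesday months: January, April, July, September, December → 5.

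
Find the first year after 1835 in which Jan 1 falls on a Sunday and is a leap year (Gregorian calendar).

1860

Jan 1 advances by 2 weekdays after a leap year and by 1 after a common year.
1835: Jan 1 is Thursday.
1836: Friday (leap)
1837: Sunday
1838: Monday
1839: Tuesday
1840: Wednesday (leap)
1841: Friday
1842: Saturday
1843: Sunday
1844: Monday (leap)
1845: Wednesday
1846: Thursday
1847: Friday
1848: Saturday (leap)
1849: Monday
1850: Tuesday
1851: Wednesday
1852: Thursday (leap)
1853: Saturday
1854: Sunday
1855: Monday
1856: Tuesday (leap)
1857: Thursday
1858: Friday
1859: Saturday
1860: Sunday (leap)
1860 begins on a Sunday and is a leap year.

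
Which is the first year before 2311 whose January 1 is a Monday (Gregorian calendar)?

2306

Jan 1 advances by 2 weekdays after a leap year and by 1 after a common year.
2311: Jan 1 is Sunday.
2310: Saturday
2309: Friday
2308: Wednesday (leap)
2307: Tuesday
2306: Monday
2306 begins on a Monday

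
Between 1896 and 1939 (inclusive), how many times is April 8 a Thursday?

Track April 8's weekday year by year (advancing +1, or +2 across a Feb 29):
  1896: Wed  1897: Thu (+1) ✓  1898: Fri (+1)  1899: Sat (+1)  1900: Sun (+1)
  1901: Mon (+1)  1902: Tue (+1)  1903: Wed (+1)  1904: Fri (+2)  1905: Sat (+1)
  1906: Sun (+1)  1907: Mon (+1)  1908: Wed (+2)  1909: Thu (+1) ✓  … (16 more years) …
  1926: Thu (+1) ✓  1927: Fri (+1)  1928: Sun (+2)  1929: Mon (+1)  1930: Tue (+1)
  1931: Wed (+1)  1932: Fri (+2)  1933: Sat (+1)  1934: Sun (+1)  1935: Mon (+1)
  1936: Wed (+2)  1937: Thu (+1) ✓  1938: Fri (+1)  1939: Sat (+1)
Thursday years: 1897, 1909, 1915, 1920, 1926, 1937 — 6 in total.

6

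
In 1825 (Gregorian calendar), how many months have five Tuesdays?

4

A month of length L has five Tuesdays iff its first Tuesday is on day ≤ L−28 (so day 1–3 in a 31-day month, 1–2 in a 30-day month, day 1 in a leap February).
Checking each month of 1825: Jan starts Sat (31d); Feb starts Tue (28d); Mar starts Tue (31d) ✓; Apr starts Fri (30d); May starts Sun (31d) ✓; Jun starts Wed (30d); Jul starts Fri (31d); Aug starts Mon (31d) ✓; Sep starts Thu (30d); Oct starts Sat (31d); Nov starts Tue (30d) ✓; Dec starts Thu (31d).
Five-Tuesday months: March, May, August, November → 4.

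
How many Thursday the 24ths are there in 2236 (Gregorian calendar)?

Check the 24th of each month of 2236: Jan 24: Sun, Feb 24: Wed, Mar 24: Thu, Apr 24: Sun, May 24: Tue, Jun 24: Fri, Jul 24: Sun, Aug 24: Wed, Sep 24: Sat, Oct 24: Mon, Nov 24: Thu, Dec 24: Sat.
Thursday occurs in March, November — 2 months.

2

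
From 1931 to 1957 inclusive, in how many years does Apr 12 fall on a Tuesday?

4

Track Apr 12's weekday year by year (advancing +1, or +2 across a Feb 29):
  1931: Sun  1932: Tue (+2) ✓  1933: Wed (+1)  1934: Thu (+1)  1935: Fri (+1)
  1936: Sun (+2)  1937: Mon (+1)  1938: Tue (+1) ✓  1939: Wed (+1)  1940: Fri (+2)
  1941: Sat (+1)  1942: Sun (+1)  1943: Mon (+1)  1944: Wed (+2)  1945: Thu (+1)
  1946: Fri (+1)  1947: Sat (+1)  1948: Mon (+2)  1949: Tue (+1) ✓  1950: Wed (+1)
  1951: Thu (+1)  1952: Sat (+2)  1953: Sun (+1)  1954: Mon (+1)  1955: Tue (+1) ✓
  1956: Thu (+2)  1957: Fri (+1)
Tuesday years: 1932, 1938, 1949, 1955 — 4 in total.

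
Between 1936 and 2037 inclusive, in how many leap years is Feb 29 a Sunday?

Leap years in 1936–2037: 26 of them.
Feb 29 weekday advances by 5 (mod 7) from one leap year to the next four years later (or differs when a century non-leap intervenes).
Leap-day weekdays: 1936:Sat 1940:Thu 1944:Tue 1948:Sun✓ 1952:Fri 1956:Wed 1960:Mon 1964:Sat 1968:Thu 1972:Tue 1976:Sun✓ 1980:Fri 1984:Wed 1988:Mon 1992:Sat 1996:Thu 2000:Tue 2004:Sun✓ 2008:Fri 2012:Wed 2016:Mon 2020:Sat 2024:Thu 2028:Tue 2032:Sun✓ 2036:Fri
Sunday: 1948, 1976, 2004, 2032 → 4.

4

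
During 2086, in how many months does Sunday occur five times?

4

A month of length L has five Sundays iff its first Sunday is on day ≤ L−28 (so day 1–3 in a 31-day month, 1–2 in a 30-day month, day 1 in a leap February).
Checking each month of 2086: Jan starts Tue (31d); Feb starts Fri (28d); Mar starts Fri (31d) ✓; Apr starts Mon (30d); May starts Wed (31d); Jun starts Sat (30d) ✓; Jul starts Mon (31d); Aug starts Thu (31d); Sep starts Sun (30d) ✓; Oct starts Tue (31d); Nov starts Fri (30d); Dec starts Sun (31d) ✓.
Five-Sunday months: March, June, September, December → 4.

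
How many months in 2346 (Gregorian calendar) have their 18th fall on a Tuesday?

Check the 18th of each month of 2346: Jan 18: Fri, Feb 18: Mon, Mar 18: Mon, Apr 18: Thu, May 18: Sat, Jun 18: Tue, Jul 18: Thu, Aug 18: Sun, Sep 18: Wed, Oct 18: Fri, Nov 18: Mon, Dec 18: Wed.
Tuesday occurs in June — 1 month.

1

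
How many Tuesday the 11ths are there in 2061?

Check the 11th of each month of 2061: Jan 11: Tue, Feb 11: Fri, Mar 11: Fri, Apr 11: Mon, May 11: Wed, Jun 11: Sat, Jul 11: Mon, Aug 11: Thu, Sep 11: Sun, Oct 11: Tue, Nov 11: Fri, Dec 11: Sun.
Tuesday occurs in January, October — 2 months.

2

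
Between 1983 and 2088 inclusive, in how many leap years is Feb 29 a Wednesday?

Leap years in 1983–2088: 27 of them.
Feb 29 weekday advances by 5 (mod 7) from one leap year to the next four years later (or differs when a century non-leap intervenes).
Leap-day weekdays: 1984:Wed✓ 1988:Mon 1992:Sat 1996:Thu 2000:Tue 2004:Sun 2008:Fri 2012:Wed✓ 2016:Mon 2020:Sat 2024:Thu 2028:Tue 2032:Sun 2036:Fri 2040:Wed✓ 2044:Mon 2048:Sat 2052:Thu 2056:Tue 2060:Sun 2064:Fri 2068:Wed✓ 2072:Mon 2076:Sat 2080:Thu 2084:Tue 2088:Sun
Wednesday: 1984, 2012, 2040, 2068 → 4.

4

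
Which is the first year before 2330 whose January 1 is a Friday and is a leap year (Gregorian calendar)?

Jan 1 advances by 2 weekdays after a leap year and by 1 after a common year.
2330: Jan 1 is Wednesday.
2329: Tuesday
2328: Sunday (leap)
2327: Saturday
2326: Friday
2325: Thursday
2324: Tuesday (leap)
2323: Monday
2322: Sunday
2321: Saturday
2320: Thursday (leap)
2319: Wednesday
2318: Tuesday
2317: Monday
2316: Saturday (leap)
2315: Friday
2314: Thursday
2313: Wednesday
2312: Monday (leap)
2311: Sunday
2310: Saturday
2309: Friday
2308: Wednesday (leap)
2307: Tuesday
2306: Monday
2305: Sunday
2304: Friday (leap)
2304 begins on a Friday and is a leap year.

2304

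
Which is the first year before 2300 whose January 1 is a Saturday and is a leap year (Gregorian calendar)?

2276

Jan 1 advances by 2 weekdays after a leap year and by 1 after a common year.
2300: Jan 1 is Monday.
2299: Sunday
2298: Saturday
2297: Friday
2296: Wednesday (leap)
2295: Tuesday
2294: Monday
2293: Sunday
2292: Friday (leap)
2291: Thursday
2290: Wednesday
2289: Tuesday
2288: Sunday (leap)
2287: Saturday
2286: Friday
2285: Thursday
2284: Tuesday (leap)
2283: Monday
2282: Sunday
2281: Saturday
2280: Thursday (leap)
2279: Wednesday
2278: Tuesday
2277: Monday
2276: Saturday (leap)
2276 begins on a Saturday and is a leap year.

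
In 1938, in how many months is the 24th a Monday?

Check the 24th of each month of 1938: Jan 24: Mon, Feb 24: Thu, Mar 24: Thu, Apr 24: Sun, May 24: Tue, Jun 24: Fri, Jul 24: Sun, Aug 24: Wed, Sep 24: Sat, Oct 24: Mon, Nov 24: Thu, Dec 24: Sat.
Monday occurs in January, October — 2 months.

2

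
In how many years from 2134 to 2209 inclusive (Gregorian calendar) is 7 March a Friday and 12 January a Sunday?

9

Check each year's weekday for 7 March and 12 January:
  2134: Sun/Tue  2135: Mon/Wed  2136: Wed/Thu  2137: Thu/Sat  2138: Fri/Sun ✓  2139: Sat/Mon  2140: Mon/Tue  2141: Tue/Thu  2142: Wed/Fri  2143: Thu/Sat  2144: Sat/Sun  2145: Sun/Tue  2146: Mon/Wed  2147: Tue/Thu  …(48 more)…  2196: Mon/Tue  2197: Tue/Thu  2198: Wed/Fri  2199: Thu/Sat  2200: Fri/Sun ✓  2201: Sat/Mon  2202: Sun/Tue  2203: Mon/Wed  2204: Wed/Thu  2205: Thu/Sat  2206: Fri/Sun ✓  2207: Sat/Mon  2208: Mon/Tue  2209: Tue/Thu
Both conditions hold in: 2138, 2149, 2155, 2166, 2177, 2183, 2194, 2200, 2206 — 9.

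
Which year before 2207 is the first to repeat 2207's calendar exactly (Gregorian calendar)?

2201

Two years share a calendar iff Jan 1 falls on the same weekday and both are leap or both are common. 2207: Jan 1 is Thursday, common year.
2206: Jan 1 Wednesday, common
2205: Jan 1 Tuesday, common
2204: Jan 1 Sunday, leap
2203: Jan 1 Saturday, common
2202: Jan 1 Friday, common
2201: Jan 1 Thursday, common
2201 matches on both conditions.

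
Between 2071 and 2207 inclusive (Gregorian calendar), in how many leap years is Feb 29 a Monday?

Leap years in 2071–2207: 32 of them.
Feb 29 weekday advances by 5 (mod 7) from one leap year to the next four years later (or differs when a century non-leap intervenes).
Leap-day weekdays: 2072:Mon✓ 2076:Sat 2080:Thu 2084:Tue 2088:Sun 2092:Fri 2096:Wed 2104:Fri 2108:Wed 2112:Mon✓ 2116:Sat 2120:Thu 2124:Tue …(6 more)… 2152:Tue 2156:Sun 2160:Fri 2164:Wed 2168:Mon✓ 2172:Sat 2176:Thu 2180:Tue 2184:Sun 2188:Fri 2192:Wed 2196:Mon✓ 2204:Wed
Monday: 2072, 2112, 2140, 2168, 2196 → 5.

5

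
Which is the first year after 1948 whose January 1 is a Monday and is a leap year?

1968

Jan 1 advances by 2 weekdays after a leap year and by 1 after a common year.
1948: Jan 1 is Thursday (leap).
1949: Saturday
1950: Sunday
1951: Monday
1952: Tuesday (leap)
1953: Thursday
1954: Friday
1955: Saturday
1956: Sunday (leap)
1957: Tuesday
1958: Wednesday
1959: Thursday
1960: Friday (leap)
1961: Sunday
1962: Monday
1963: Tuesday
1964: Wednesday (leap)
1965: Friday
1966: Saturday
1967: Sunday
1968: Monday (leap)
1968 begins on a Monday and is a leap year.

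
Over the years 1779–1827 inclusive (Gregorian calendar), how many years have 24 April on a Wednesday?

7

Track 24 April's weekday year by year (advancing +1, or +2 across a Feb 29):
  1779: Sat  1780: Mon (+2)  1781: Tue (+1)  1782: Wed (+1) ✓  1783: Thu (+1)
  1784: Sat (+2)  1785: Sun (+1)  1786: Mon (+1)  1787: Tue (+1)  1788: Thu (+2)
  1789: Fri (+1)  1790: Sat (+1)  1791: Sun (+1)  1792: Tue (+2)  … (21 more years) …
  1814: Sun (+1)  1815: Mon (+1)  1816: Wed (+2) ✓  1817: Thu (+1)  1818: Fri (+1)
  1819: Sat (+1)  1820: Mon (+2)  1821: Tue (+1)  1822: Wed (+1) ✓  1823: Thu (+1)
  1824: Sat (+2)  1825: Sun (+1)  1826: Mon (+1)  1827: Tue (+1)
Wednesday years: 1782, 1793, 1799, 1805, 1811, 1816, 1822 — 7 in total.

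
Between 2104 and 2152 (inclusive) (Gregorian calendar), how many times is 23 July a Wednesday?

Track 23 July's weekday year by year (advancing +1, or +2 across a Feb 29):
  2104: Wed ✓  2105: Thu (+1)  2106: Fri (+1)  2107: Sat (+1)  2108: Mon (+2)
  2109: Tue (+1)  2110: Wed (+1) ✓  2111: Thu (+1)  2112: Sat (+2)  2113: Sun (+1)
  2114: Mon (+1)  2115: Tue (+1)  2116: Thu (+2)  2117: Fri (+1)  … (21 more years) …
  2139: Thu (+1)  2140: Sat (+2)  2141: Sun (+1)  2142: Mon (+1)  2143: Tue (+1)
  2144: Thu (+2)  2145: Fri (+1)  2146: Sat (+1)  2147: Sun (+1)  2148: Tue (+2)
  2149: Wed (+1) ✓  2150: Thu (+1)  2151: Fri (+1)  2152: Sun (+2)
Wednesday years: 2104, 2110, 2121, 2127, 2132, 2138, 2149 — 7 in total.

7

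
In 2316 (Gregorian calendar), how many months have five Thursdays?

4

A month of length L has five Thursdays iff its first Thursday is on day ≤ L−28 (so day 1–3 in a 31-day month, 1–2 in a 30-day month, day 1 in a leap February).
Checking each month of 2316: Jan starts Sat (31d); Feb starts Tue (29d); Mar starts Wed (31d) ✓; Apr starts Sat (30d); May starts Mon (31d); Jun starts Thu (30d) ✓; Jul starts Sat (31d); Aug starts Tue (31d) ✓; Sep starts Fri (30d); Oct starts Sun (31d); Nov starts Wed (30d) ✓; Dec starts Fri (31d).
Five-Thursday months: March, June, August, November → 4.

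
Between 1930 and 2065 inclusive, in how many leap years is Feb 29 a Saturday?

5

Leap years in 1930–2065: 34 of them.
Feb 29 weekday advances by 5 (mod 7) from one leap year to the next four years later (or differs when a century non-leap intervenes).
Leap-day weekdays: 1932:Mon 1936:Sat✓ 1940:Thu 1944:Tue 1948:Sun 1952:Fri 1956:Wed 1960:Mon 1964:Sat✓ 1968:Thu 1972:Tue 1976:Sun 1980:Fri …(8 more)… 2016:Mon 2020:Sat✓ 2024:Thu 2028:Tue 2032:Sun 2036:Fri 2040:Wed 2044:Mon 2048:Sat✓ 2052:Thu 2056:Tue 2060:Sun 2064:Fri
Saturday: 1936, 1964, 1992, 2020, 2048 → 5.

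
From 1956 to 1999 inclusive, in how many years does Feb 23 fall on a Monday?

6

Track Feb 23's weekday year by year (advancing +1, or +2 across a Feb 29):
  1956: Thu  1957: Sat (+2)  1958: Sun (+1)  1959: Mon (+1) ✓  1960: Tue (+1)
  1961: Thu (+2)  1962: Fri (+1)  1963: Sat (+1)  1964: Sun (+1)  1965: Tue (+2)
  1966: Wed (+1)  1967: Thu (+1)  1968: Fri (+1)  1969: Sun (+2)  … (16 more years) …
  1986: Sun (+1)  1987: Mon (+1) ✓  1988: Tue (+1)  1989: Thu (+2)  1990: Fri (+1)
  1991: Sat (+1)  1992: Sun (+1)  1993: Tue (+2)  1994: Wed (+1)  1995: Thu (+1)
  1996: Fri (+1)  1997: Sun (+2)  1998: Mon (+1) ✓  1999: Tue (+1)
Monday years: 1959, 1970, 1976, 1981, 1987, 1998 — 6 in total.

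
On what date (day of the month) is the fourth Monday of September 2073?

September 1, 2073 is a Friday, so the first Monday is the 4th.
The fourth Monday is 4 + 21 = 25.

25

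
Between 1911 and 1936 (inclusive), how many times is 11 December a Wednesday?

Track 11 December's weekday year by year (advancing +1, or +2 across a Feb 29):
  1911: Mon  1912: Wed (+2) ✓  1913: Thu (+1)  1914: Fri (+1)  1915: Sat (+1)
  1916: Mon (+2)  1917: Tue (+1)  1918: Wed (+1) ✓  1919: Thu (+1)  1920: Sat (+2)
  1921: Sun (+1)  1922: Mon (+1)  1923: Tue (+1)  1924: Thu (+2)  1925: Fri (+1)
  1926: Sat (+1)  1927: Sun (+1)  1928: Tue (+2)  1929: Wed (+1) ✓  1930: Thu (+1)
  1931: Fri (+1)  1932: Sun (+2)  1933: Mon (+1)  1934: Tue (+1)  1935: Wed (+1) ✓
  1936: Fri (+2)
Wednesday years: 1912, 1918, 1929, 1935 — 4 in total.

4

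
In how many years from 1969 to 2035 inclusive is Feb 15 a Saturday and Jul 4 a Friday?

8

Check each year's weekday for Feb 15 and Jul 4:
  1969: Sat/Fri ✓  1970: Sun/Sat  1971: Mon/Sun  1972: Tue/Tue  1973: Thu/Wed  1974: Fri/Thu  1975: Sat/Fri ✓  1976: Sun/Sun  1977: Tue/Mon  1978: Wed/Tue  1979: Thu/Wed  1980: Fri/Fri  1981: Sun/Sat  1982: Mon/Sun  …(39 more)…  2022: Tue/Mon  2023: Wed/Tue  2024: Thu/Thu  2025: Sat/Fri ✓  2026: Sun/Sat  2027: Mon/Sun  2028: Tue/Tue  2029: Thu/Wed  2030: Fri/Thu  2031: Sat/Fri ✓  2032: Sun/Sun  2033: Tue/Mon  2034: Wed/Tue  2035: Thu/Wed
Both conditions hold in: 1969, 1975, 1986, 1997, 2003, 2014, 2025, 2031 — 8.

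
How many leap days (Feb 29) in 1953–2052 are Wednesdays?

Leap years in 1953–2052: 25 of them.
Feb 29 weekday advances by 5 (mod 7) from one leap year to the next four years later (or differs when a century non-leap intervenes).
Leap-day weekdays: 1956:Wed✓ 1960:Mon 1964:Sat 1968:Thu 1972:Tue 1976:Sun 1980:Fri 1984:Wed✓ 1988:Mon 1992:Sat 1996:Thu 2000:Tue 2004:Sun 2008:Fri 2012:Wed✓ 2016:Mon 2020:Sat 2024:Thu 2028:Tue 2032:Sun 2036:Fri 2040:Wed✓ 2044:Mon 2048:Sat 2052:Thu
Wednesday: 1956, 1984, 2012, 2040 → 4.

4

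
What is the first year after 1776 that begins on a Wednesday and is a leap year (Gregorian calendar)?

Jan 1 advances by 2 weekdays after a leap year and by 1 after a common year.
1776: Jan 1 is Monday (leap).
1777: Wednesday
1778: Thursday
1779: Friday
1780: Saturday (leap)
1781: Monday
1782: Tuesday
1783: Wednesday
1784: Thursday (leap)
1785: Saturday
1786: Sunday
1787: Monday
1788: Tuesday (leap)
1789: Thursday
1790: Friday
1791: Saturday
1792: Sunday (leap)
1793: Tuesday
1794: Wednesday
1795: Thursday
1796: Friday (leap)
1797: Sunday
1798: Monday
1799: Tuesday
1800: Wednesday
1801: Thursday
1802: Friday
1803: Saturday
1804: Sunday (leap)
1805: Tuesday
1806: Wednesday
1807: Thursday
1808: Friday (leap)
1809: Sunday
1810: Monday
1811: Tuesday
1812: Wednesday (leap)
1812 begins on a Wednesday and is a leap year.

1812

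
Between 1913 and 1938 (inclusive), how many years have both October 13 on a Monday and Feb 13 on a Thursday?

3

Check each year's weekday for October 13 and Feb 13:
  1913: Mon/Thu ✓  1914: Tue/Fri  1915: Wed/Sat  1916: Fri/Sun  1917: Sat/Tue  1918: Sun/Wed  1919: Mon/Thu ✓  1920: Wed/Fri  1921: Thu/Sun  1922: Fri/Mon  1923: Sat/Tue  1924: Mon/Wed  1925: Tue/Fri  1926: Wed/Sat  1927: Thu/Sun  1928: Sat/Mon  1929: Sun/Wed  1930: Mon/Thu ✓  1931: Tue/Fri  1932: Thu/Sat  1933: Fri/Mon  1934: Sat/Tue  1935: Sun/Wed  1936: Tue/Thu  1937: Wed/Sat  1938: Thu/Sun
Both conditions hold in: 1913, 1919, 1930 — 3.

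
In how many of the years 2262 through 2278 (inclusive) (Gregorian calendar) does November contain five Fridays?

November has 30 days; it has five Fridays when Friday falls among the first (month-length − 28) days — i.e. when November 1 is one of Friday/Thursday.
November 1 by year: 2262:Sat 2263:Sun 2264:Tue 2265:Wed 2266:Thu✓ 2267:Fri✓ 2268:Sun 2269:Mon 2270:Tue 2271:Wed 2272:Fri✓ 2273:Sat 2274:Sun 2275:Mon 2276:Wed 2277:Thu✓ 2278:Fri✓
Years with five Fridays: 2266, 2267, 2272, 2277, 2278 → 5.

5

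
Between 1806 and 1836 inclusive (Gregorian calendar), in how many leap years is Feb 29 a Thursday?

Leap years in 1806–1836: 8 of them.
Feb 29 weekday advances by 5 (mod 7) from one leap year to the next four years later (or differs when a century non-leap intervenes).
Leap-day weekdays: 1808:Mon 1812:Sat 1816:Thu✓ 1820:Tue 1824:Sun 1828:Fri 1832:Wed 1836:Mon
Thursday: 1816 → 1.

1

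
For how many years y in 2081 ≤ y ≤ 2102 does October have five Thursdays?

9

October has 31 days; it has five Thursdays when Thursday falls among the first (month-length − 28) days — i.e. when October 1 is one of Thursday/Wednesday/Tuesday.
October 1 by year: 2081:Wed✓ 2082:Thu✓ 2083:Fri 2084:Sun 2085:Mon 2086:Tue✓ 2087:Wed✓ 2088:Fri 2089:Sat 2090:Sun 2091:Mon 2092:Wed✓ 2093:Thu✓ 2094:Fri 2095:Sat 2096:Mon 2097:Tue✓ 2098:Wed✓ 2099:Thu✓ 2100:Fri 2101:Sat 2102:Sun
Years with five Thursdays: 2081, 2082, 2086, 2087, 2092, 2093, 2097, 2098, 2099 → 9.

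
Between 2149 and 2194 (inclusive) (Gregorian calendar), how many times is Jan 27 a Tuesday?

Track Jan 27's weekday year by year (advancing +1, or +2 across a Feb 29):
  2149: Mon  2150: Tue (+1) ✓  2151: Wed (+1)  2152: Thu (+1)  2153: Sat (+2)
  2154: Sun (+1)  2155: Mon (+1)  2156: Tue (+1) ✓  2157: Thu (+2)  2158: Fri (+1)
  2159: Sat (+1)  2160: Sun (+1)  2161: Tue (+2) ✓  2162: Wed (+1)  … (18 more years) …
  2181: Sat (+2)  2182: Sun (+1)  2183: Mon (+1)  2184: Tue (+1) ✓  2185: Thu (+2)
  2186: Fri (+1)  2187: Sat (+1)  2188: Sun (+1)  2189: Tue (+2) ✓  2190: Wed (+1)
  2191: Thu (+1)  2192: Fri (+1)  2193: Sun (+2)  2194: Mon (+1)
Tuesday years: 2150, 2156, 2161, 2167, 2178, 2184, 2189 — 7 in total.

7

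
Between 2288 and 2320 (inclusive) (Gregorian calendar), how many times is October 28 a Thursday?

4

Track October 28's weekday year by year (advancing +1, or +2 across a Feb 29):
  2288: Sun  2289: Mon (+1)  2290: Tue (+1)  2291: Wed (+1)  2292: Fri (+2)
  2293: Sat (+1)  2294: Sun (+1)  2295: Mon (+1)  2296: Wed (+2)  2297: Thu (+1) ✓
  2298: Fri (+1)  2299: Sat (+1)  2300: Sun (+1)  2301: Mon (+1)  … (5 more years) …
  2307: Mon (+1)  2308: Wed (+2)  2309: Thu (+1) ✓  2310: Fri (+1)  2311: Sat (+1)
  2312: Mon (+2)  2313: Tue (+1)  2314: Wed (+1)  2315: Thu (+1) ✓  2316: Sat (+2)
  2317: Sun (+1)  2318: Mon (+1)  2319: Tue (+1)  2320: Thu (+2) ✓
Thursday years: 2297, 2309, 2315, 2320 — 4 in total.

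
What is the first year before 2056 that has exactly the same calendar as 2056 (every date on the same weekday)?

Two years share a calendar iff Jan 1 falls on the same weekday and both are leap or both are common. 2056: Jan 1 is Saturday, leap year.
2055: Jan 1 Friday, common
2054: Jan 1 Thursday, common
2053: Jan 1 Wednesday, common
2052: Jan 1 Monday, leap
2051: Jan 1 Sunday, common
2050: Jan 1 Saturday, common
2049: Jan 1 Friday, common
2048: Jan 1 Wednesday, leap
2047: Jan 1 Tuesday, common
2046: Jan 1 Monday, common
2045: Jan 1 Sunday, common
2044: Jan 1 Friday, leap
2043: Jan 1 Thursday, common
2042: Jan 1 Wednesday, common
2041: Jan 1 Tuesday, common
2040: Jan 1 Sunday, leap
2039: Jan 1 Saturday, common
2038: Jan 1 Friday, common
2037: Jan 1 Thursday, common
2036: Jan 1 Tuesday, leap
2035: Jan 1 Monday, common
2034: Jan 1 Sunday, common
2033: Jan 1 Saturday, common
2032: Jan 1 Thursday, leap
2031: Jan 1 Wednesday, common
2030: Jan 1 Tuesday, common
2029: Jan 1 Monday, common
2028: Jan 1 Saturday, leap
2028 matches on both conditions.

2028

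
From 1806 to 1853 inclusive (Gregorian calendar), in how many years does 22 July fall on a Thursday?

Track 22 July's weekday year by year (advancing +1, or +2 across a Feb 29):
  1806: Tue  1807: Wed (+1)  1808: Fri (+2)  1809: Sat (+1)  1810: Sun (+1)
  1811: Mon (+1)  1812: Wed (+2)  1813: Thu (+1) ✓  1814: Fri (+1)  1815: Sat (+1)
  1816: Mon (+2)  1817: Tue (+1)  1818: Wed (+1)  1819: Thu (+1) ✓  … (20 more years) …
  1840: Wed (+2)  1841: Thu (+1) ✓  1842: Fri (+1)  1843: Sat (+1)  1844: Mon (+2)
  1845: Tue (+1)  1846: Wed (+1)  1847: Thu (+1) ✓  1848: Sat (+2)  1849: Sun (+1)
  1850: Mon (+1)  1851: Tue (+1)  1852: Thu (+2) ✓  1853: Fri (+1)
Thursday years: 1813, 1819, 1824, 1830, 1841, 1847, 1852 — 7 in total.

7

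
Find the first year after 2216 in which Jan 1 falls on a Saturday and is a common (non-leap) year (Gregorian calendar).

2225

Jan 1 advances by 2 weekdays after a leap year and by 1 after a common year.
2216: Jan 1 is Monday (leap).
2217: Wednesday
2218: Thursday
2219: Friday
2220: Saturday (leap)
2221: Monday
2222: Tuesday
2223: Wednesday
2224: Thursday (leap)
2225: Saturday
2225 begins on a Saturday and is a common year.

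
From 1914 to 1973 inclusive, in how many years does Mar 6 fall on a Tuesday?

Track Mar 6's weekday year by year (advancing +1, or +2 across a Feb 29):
  1914: Fri  1915: Sat (+1)  1916: Mon (+2)  1917: Tue (+1) ✓  1918: Wed (+1)
  1919: Thu (+1)  1920: Sat (+2)  1921: Sun (+1)  1922: Mon (+1)  1923: Tue (+1) ✓
  1924: Thu (+2)  1925: Fri (+1)  1926: Sat (+1)  1927: Sun (+1)  … (32 more years) …
  1960: Sun (+2)  1961: Mon (+1)  1962: Tue (+1) ✓  1963: Wed (+1)  1964: Fri (+2)
  1965: Sat (+1)  1966: Sun (+1)  1967: Mon (+1)  1968: Wed (+2)  1969: Thu (+1)
  1970: Fri (+1)  1971: Sat (+1)  1972: Mon (+2)  1973: Tue (+1) ✓
Tuesday years: 1917, 1923, 1928, 1934, 1945, 1951, 1956, 1962, 1973 — 9 in total.

9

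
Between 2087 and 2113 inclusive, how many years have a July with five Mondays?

9

July has 31 days; it has five Mondays when Monday falls among the first (month-length − 28) days — i.e. when July 1 is one of Monday/Sunday/Saturday.
July 1 by year: 2087:Tue 2088:Thu 2089:Fri 2090:Sat✓ 2091:Sun✓ 2092:Tue 2093:Wed 2094:Thu 2095:Fri 2096:Sun✓ 2097:Mon✓ 2098:Tue 2099:Wed 2100:Thu 2101:Fri 2102:Sat✓ 2103:Sun✓ 2104:Tue 2105:Wed 2106:Thu 2107:Fri 2108:Sun✓ 2109:Mon✓ 2110:Tue 2111:Wed 2112:Fri 2113:Sat✓
Years with five Mondays: 2090, 2091, 2096, 2097, 2102, 2103, 2108, 2109, 2113 → 9.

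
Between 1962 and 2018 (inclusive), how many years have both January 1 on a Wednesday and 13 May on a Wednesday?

2

Check each year's weekday for January 1 and 13 May:
  1962: Mon/Sun  1963: Tue/Mon  1964: Wed/Wed ✓  1965: Fri/Thu  1966: Sat/Fri  1967: Sun/Sat  1968: Mon/Mon  1969: Wed/Tue  1970: Thu/Wed  1971: Fri/Thu  1972: Sat/Sat  1973: Mon/Sun  1974: Tue/Mon  1975: Wed/Tue  …(29 more)…  2005: Sat/Fri  2006: Sun/Sat  2007: Mon/Sun  2008: Tue/Tue  2009: Thu/Wed  2010: Fri/Thu  2011: Sat/Fri  2012: Sun/Sun  2013: Tue/Mon  2014: Wed/Tue  2015: Thu/Wed  2016: Fri/Fri  2017: Sun/Sat  2018: Mon/Sun
Both conditions hold in: 1964, 1992 — 2.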